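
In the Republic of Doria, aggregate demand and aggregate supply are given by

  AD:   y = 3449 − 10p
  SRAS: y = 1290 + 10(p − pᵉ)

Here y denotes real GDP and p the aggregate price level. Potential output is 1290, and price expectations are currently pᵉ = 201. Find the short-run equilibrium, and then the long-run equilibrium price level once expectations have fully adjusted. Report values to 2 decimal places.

Short run: p = 208.45, y = 1364.50. Long run: p = 215.90.

Short run: with pᵉ = 201, SRAS is y = 10p − 720. Setting AD = SRAS gives 4169 = 20p, so p = 208.45 and y = 3449 − 10p = 1364.50.
Output 1364.50 is above potential 1290, so over time expected prices rise and SRAS shifts left until y returns to 1290.
Long run: y = 1290 on the AD curve gives 1290 = 3449 − 10p, so p = 215.90.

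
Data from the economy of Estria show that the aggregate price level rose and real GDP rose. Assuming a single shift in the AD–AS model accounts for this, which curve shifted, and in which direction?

P rose and Y rose. An AD shift moves P and Y in the same direction; an SRAS shift moves them in opposite directions.
Here P and Y moved in the same direction, so the AD curve shifted.
Since Y rose, AD shifted right.

AD shifted right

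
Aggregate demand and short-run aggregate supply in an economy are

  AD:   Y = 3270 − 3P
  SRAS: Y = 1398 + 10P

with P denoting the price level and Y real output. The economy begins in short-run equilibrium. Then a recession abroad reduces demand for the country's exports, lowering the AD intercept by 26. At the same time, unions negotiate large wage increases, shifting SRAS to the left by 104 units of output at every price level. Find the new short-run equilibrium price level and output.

P = 150, Y = 2794

After both shocks: AD is Y = 3244 − 3P and SRAS is Y = 1294 + 10P.
Setting them equal: 1950 = 13P, so P = 150.
Y = 3244 − 3·150 = 2794.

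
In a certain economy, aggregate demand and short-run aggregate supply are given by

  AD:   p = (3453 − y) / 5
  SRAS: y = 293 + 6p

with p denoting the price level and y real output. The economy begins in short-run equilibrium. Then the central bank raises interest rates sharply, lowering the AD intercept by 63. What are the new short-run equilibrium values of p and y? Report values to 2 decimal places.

p = 281.55, y = 1982.27

This is a negative demand shock: AD shifts left.
New AD: y = 3390 − 5p.
Set AD = SRAS: 3390 − 5p = 293 + 6p, so 3097 = 11p and p = 281.55.
Substituting into AD, y = 1982.27.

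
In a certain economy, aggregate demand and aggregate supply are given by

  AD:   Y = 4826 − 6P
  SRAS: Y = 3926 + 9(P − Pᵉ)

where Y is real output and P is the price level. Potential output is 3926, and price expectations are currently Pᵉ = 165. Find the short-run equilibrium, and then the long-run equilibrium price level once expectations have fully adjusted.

Short run: P = 159, Y = 3872. Long run: P = 150.

Short run: with Pᵉ = 165, SRAS is Y = 2441 + 9P. Setting AD = SRAS gives 2385 = 15P, so P = 159 and Y = 4826 − 6·159 = 3872.
Output 3872 is below potential 3926, so over time expected prices fall and SRAS shifts right until Y returns to 3926.
Long run: Y = 3926 on the AD curve gives 3926 = 4826 − 6P, so P = 150.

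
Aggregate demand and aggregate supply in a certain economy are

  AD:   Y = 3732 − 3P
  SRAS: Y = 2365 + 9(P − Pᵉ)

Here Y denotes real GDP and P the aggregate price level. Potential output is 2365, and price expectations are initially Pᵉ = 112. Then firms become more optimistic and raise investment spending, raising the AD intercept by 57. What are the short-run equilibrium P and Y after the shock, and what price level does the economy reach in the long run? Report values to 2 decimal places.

Short run: P = 202.67, Y = 3181.00. Long run: P = 474.67.

AD shifts right: new AD is Y = 3789 − 3P. With Pᵉ = 112, SRAS is Y = 1357 + 9P.
Short run: 3789 − 3P = 1357 + 9P gives 2432 = 12P, so P = 202.67 and Y = 3789 − 3P = 3181.00.
Y = 3181.00 is above potential 2365; expectations adjust and SRAS shifts left until Y = 2365.
Long run: on the new AD curve, 2365 = 3789 − 3P gives P = 474.67.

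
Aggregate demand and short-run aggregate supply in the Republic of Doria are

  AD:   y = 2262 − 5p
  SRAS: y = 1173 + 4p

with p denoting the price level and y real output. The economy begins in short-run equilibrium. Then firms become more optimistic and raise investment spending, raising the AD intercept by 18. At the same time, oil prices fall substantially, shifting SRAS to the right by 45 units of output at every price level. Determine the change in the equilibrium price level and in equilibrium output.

Δp = -3, Δy = +33

After both shocks: AD is y = 2280 − 5p and SRAS is y = 1218 + 4p.
Setting them equal: 1062 = 9p, so p = 118.
y = 2280 − 5·118 = 1690.
Initially p = 121, y = 1657, so Δp = -3 and Δy = +33.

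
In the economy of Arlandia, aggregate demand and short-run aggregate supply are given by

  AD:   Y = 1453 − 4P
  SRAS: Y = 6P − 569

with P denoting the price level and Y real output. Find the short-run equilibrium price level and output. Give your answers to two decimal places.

Set AD = SRAS: 1453 − 4P = 6P − 569, so 2022 = 10P and P = 202.20.
Substituting into AD, Y = 1453 − 4P = 644.20.

P = 202.20, Y = 644.20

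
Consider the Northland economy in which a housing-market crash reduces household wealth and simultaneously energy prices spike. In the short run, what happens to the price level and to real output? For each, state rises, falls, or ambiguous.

Price level: ambiguous; output: falls

The first event is a negative demand shock: AD shifts left, which by itself pushes P down and Y down.
The second is an adverse supply shock: SRAS shifts left, which by itself pushes P up and Y down.
The two shocks push P in opposite directions, so the effect on P is ambiguous. Both shocks push Y down, so Y falls.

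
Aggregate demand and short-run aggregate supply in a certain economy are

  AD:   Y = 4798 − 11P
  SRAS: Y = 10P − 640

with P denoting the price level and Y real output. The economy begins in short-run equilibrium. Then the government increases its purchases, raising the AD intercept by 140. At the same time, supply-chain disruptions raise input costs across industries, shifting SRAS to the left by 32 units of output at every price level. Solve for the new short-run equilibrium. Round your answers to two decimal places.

After both shocks: AD is Y = 4938 − 11P and SRAS is Y = 10P − 672.
Setting them equal: 5610 = 21P, so P = 267.14.
Substituting into AD, Y = 1999.43.

P = 267.14, Y = 1999.43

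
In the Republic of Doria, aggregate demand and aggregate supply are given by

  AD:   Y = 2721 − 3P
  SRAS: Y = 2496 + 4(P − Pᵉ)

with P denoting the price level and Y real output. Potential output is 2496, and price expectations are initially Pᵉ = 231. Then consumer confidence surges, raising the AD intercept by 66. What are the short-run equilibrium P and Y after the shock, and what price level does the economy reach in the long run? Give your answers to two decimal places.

AD shifts right: new AD is Y = 2787 − 3P. With Pᵉ = 231, SRAS is Y = 1572 + 4P.
Short run: 2787 − 3P = 1572 + 4P gives 1215 = 7P, so P = 173.57 and Y = 2787 − 3P = 2266.29.
Y = 2266.29 is below potential 2496; expectations adjust and SRAS shifts right until Y = 2496.
Long run: on the new AD curve, 2496 = 2787 − 3P gives P = 97.00.

Short run: P = 173.57, Y = 2266.29. Long run: P = 97.00.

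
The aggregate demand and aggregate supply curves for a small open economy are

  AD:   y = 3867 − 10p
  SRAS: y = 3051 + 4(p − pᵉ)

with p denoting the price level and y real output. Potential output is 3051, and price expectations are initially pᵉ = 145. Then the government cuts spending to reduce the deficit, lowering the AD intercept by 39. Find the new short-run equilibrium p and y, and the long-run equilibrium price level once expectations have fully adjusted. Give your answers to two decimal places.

AD shifts left: new AD is y = 3828 − 10p. With pᵉ = 145, SRAS is y = 2471 + 4p.
Short run: 3828 − 10p = 2471 + 4p gives 1357 = 14p, so p = 96.93 and y = 3828 − 10p = 2858.71.
y = 2858.71 is below potential 3051; expectations adjust and SRAS shifts right until y = 3051.
Long run: on the new AD curve, 3051 = 3828 − 10p gives p = 77.70.

Short run: p = 96.93, y = 2858.71. Long run: p = 77.70.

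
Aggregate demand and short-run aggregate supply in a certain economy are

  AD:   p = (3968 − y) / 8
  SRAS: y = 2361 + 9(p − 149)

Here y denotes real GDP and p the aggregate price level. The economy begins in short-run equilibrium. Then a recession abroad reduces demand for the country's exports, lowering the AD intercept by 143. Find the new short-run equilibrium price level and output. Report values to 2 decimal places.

This is a negative demand shock: AD shifts left.
New AD: y = 3825 − 8p.
SRAS can be written y = 1020 + 9p.
Set AD = SRAS: 3825 − 8p = 1020 + 9p, so 2805 = 17p and p = 165.00.
Substituting into AD, y = 2505.00.

p = 165.00, y = 2505.00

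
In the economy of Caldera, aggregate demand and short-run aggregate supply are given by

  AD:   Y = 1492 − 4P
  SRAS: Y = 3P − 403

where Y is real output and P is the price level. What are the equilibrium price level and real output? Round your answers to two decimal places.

Set AD = SRAS: 1492 − 4P = 3P − 403, so 1895 = 7P and P = 270.71.
Substituting into AD, Y = 1492 − 4P = 409.14.

P = 270.71, Y = 409.14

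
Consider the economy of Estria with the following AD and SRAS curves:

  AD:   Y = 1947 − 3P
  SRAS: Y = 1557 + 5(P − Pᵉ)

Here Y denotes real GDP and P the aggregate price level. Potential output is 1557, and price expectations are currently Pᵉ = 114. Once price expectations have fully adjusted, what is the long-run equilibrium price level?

Short run: with Pᵉ = 114, SRAS is Y = 987 + 5P. Setting AD = SRAS gives 960 = 8P, so P = 120 and Y = 1947 − 3·120 = 1587.
Output 1587 is above potential 1557, so over time expected prices rise and SRAS shifts left until Y returns to 1557.
Long run: Y = 1557 on the AD curve gives 1557 = 1947 − 3P, so P = 130.

Long-run P = 130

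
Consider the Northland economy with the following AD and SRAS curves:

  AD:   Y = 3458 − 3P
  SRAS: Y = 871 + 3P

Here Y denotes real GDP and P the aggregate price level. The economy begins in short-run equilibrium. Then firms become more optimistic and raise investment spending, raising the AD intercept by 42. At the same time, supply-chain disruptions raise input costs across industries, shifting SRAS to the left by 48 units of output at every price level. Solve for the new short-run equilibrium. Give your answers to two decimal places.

After both shocks: AD is Y = 3500 − 3P and SRAS is Y = 823 + 3P.
Setting them equal: 2677 = 6P, so P = 446.17.
Substituting into AD, Y = 2161.50.

P = 446.17, Y = 2161.50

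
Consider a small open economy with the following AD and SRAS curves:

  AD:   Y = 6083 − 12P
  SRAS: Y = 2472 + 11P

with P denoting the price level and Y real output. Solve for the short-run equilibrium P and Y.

Set AD = SRAS: 6083 − 12P = 2472 + 11P, so 3611 = 23P and P = 157.
Then Y = 6083 − 12·157 = 4199.

P = 157, Y = 4199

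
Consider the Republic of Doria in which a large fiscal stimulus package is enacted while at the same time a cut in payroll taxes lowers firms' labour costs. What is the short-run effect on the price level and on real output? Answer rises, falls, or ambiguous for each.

The first event is a positive demand shock: AD shifts right, which by itself pushes P up and Y up.
The second is a favourable supply shock: SRAS shifts right, which by itself pushes P down and Y up.
The two shocks push P in opposite directions, so the effect on P is ambiguous. Both shocks push Y up, so Y rises.

Price level: ambiguous; output: rises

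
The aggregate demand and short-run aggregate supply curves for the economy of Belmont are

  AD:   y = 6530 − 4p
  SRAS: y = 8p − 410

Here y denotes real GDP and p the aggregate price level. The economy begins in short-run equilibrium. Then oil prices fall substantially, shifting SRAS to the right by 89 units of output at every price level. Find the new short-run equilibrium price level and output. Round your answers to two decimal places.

This is a positive supply shock: SRAS shifts right.
New SRAS: y = 8p − 321.
Set AD = SRAS: 6530 − 4p = 8p − 321, so 6851 = 12p and p = 570.92.
Substituting into AD, y = 4246.33.

p = 570.92, y = 4246.33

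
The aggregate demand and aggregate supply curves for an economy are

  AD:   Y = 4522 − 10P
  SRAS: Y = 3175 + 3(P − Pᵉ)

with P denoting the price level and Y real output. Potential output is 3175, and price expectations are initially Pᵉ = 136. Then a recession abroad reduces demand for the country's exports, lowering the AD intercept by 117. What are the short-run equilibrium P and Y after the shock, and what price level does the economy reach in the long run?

AD shifts left: new AD is Y = 4405 − 10P. With Pᵉ = 136, SRAS is Y = 2767 + 3P.
Short run: 4405 − 10P = 2767 + 3P gives 1638 = 13P, so P = 126 and Y = 4405 − 10·126 = 3145.
Y = 3145 is below potential 3175; expectations adjust and SRAS shifts right until Y = 3175.
Long run: on the new AD curve, 3175 = 4405 − 10P gives P = 123.

Short run: P = 126, Y = 3145. Long run: P = 123.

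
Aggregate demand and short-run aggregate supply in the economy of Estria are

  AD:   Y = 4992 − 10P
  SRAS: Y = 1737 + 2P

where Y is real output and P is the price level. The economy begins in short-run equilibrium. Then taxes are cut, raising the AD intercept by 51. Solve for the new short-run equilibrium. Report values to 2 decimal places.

This is a positive demand shock: AD shifts right.
New AD: Y = 5043 − 10P.
Set AD = SRAS: 5043 − 10P = 1737 + 2P, so 3306 = 12P and P = 275.50.
Substituting into AD, Y = 2288.00.

P = 275.50, Y = 2288.00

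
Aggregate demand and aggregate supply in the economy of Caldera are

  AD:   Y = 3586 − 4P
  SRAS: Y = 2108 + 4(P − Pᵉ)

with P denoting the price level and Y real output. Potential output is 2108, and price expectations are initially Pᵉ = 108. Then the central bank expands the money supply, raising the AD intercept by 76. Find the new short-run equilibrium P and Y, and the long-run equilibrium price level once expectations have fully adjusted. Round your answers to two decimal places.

AD shifts right: new AD is Y = 3662 − 4P. With Pᵉ = 108, SRAS is Y = 1676 + 4P.
Short run: 3662 − 4P = 1676 + 4P gives 1986 = 8P, so P = 248.25 and Y = 3662 − 4P = 2669.00.
Y = 2669.00 is above potential 2108; expectations adjust and SRAS shifts left until Y = 2108.
Long run: on the new AD curve, 2108 = 3662 − 4P gives P = 388.50.

Short run: P = 248.25, Y = 2669.00. Long run: P = 388.50.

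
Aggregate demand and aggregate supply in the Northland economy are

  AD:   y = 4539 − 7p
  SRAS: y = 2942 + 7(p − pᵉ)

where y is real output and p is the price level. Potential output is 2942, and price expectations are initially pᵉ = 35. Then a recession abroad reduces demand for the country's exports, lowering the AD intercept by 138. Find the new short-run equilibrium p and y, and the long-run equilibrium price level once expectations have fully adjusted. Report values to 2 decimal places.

Short run: p = 121.71, y = 3549.00. Long run: p = 208.43.

AD shifts left: new AD is y = 4401 − 7p. With pᵉ = 35, SRAS is y = 2697 + 7p.
Short run: 4401 − 7p = 2697 + 7p gives 1704 = 14p, so p = 121.71 and y = 4401 − 7p = 3549.00.
y = 3549.00 is above potential 2942; expectations adjust and SRAS shifts left until y = 2942.
Long run: on the new AD curve, 2942 = 4401 − 7p gives p = 208.43.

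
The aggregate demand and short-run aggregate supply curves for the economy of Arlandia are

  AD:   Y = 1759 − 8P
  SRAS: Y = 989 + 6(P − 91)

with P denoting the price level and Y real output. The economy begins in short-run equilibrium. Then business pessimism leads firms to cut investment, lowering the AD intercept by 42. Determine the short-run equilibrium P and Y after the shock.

This is a negative demand shock: AD shifts left.
New AD: Y = 1717 − 8P.
SRAS can be written Y = 443 + 6P.
Set AD = SRAS: 1717 − 8P = 443 + 6P, so 1274 = 14P and P = 91.
Y = 1717 − 8·91 = 989.

P = 91, Y = 989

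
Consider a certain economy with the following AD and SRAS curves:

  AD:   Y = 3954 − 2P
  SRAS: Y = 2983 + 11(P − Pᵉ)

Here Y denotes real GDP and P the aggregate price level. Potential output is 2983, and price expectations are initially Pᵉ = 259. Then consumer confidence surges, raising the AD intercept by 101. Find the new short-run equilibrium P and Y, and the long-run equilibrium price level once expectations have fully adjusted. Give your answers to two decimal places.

Short run: P = 301.62, Y = 3451.77. Long run: P = 536.00.

AD shifts right: new AD is Y = 4055 − 2P. With Pᵉ = 259, SRAS is Y = 134 + 11P.
Short run: 4055 − 2P = 134 + 11P gives 3921 = 13P, so P = 301.62 and Y = 4055 − 2P = 3451.77.
Y = 3451.77 is above potential 2983; expectations adjust and SRAS shifts left until Y = 2983.
Long run: on the new AD curve, 2983 = 4055 − 2P gives P = 536.00.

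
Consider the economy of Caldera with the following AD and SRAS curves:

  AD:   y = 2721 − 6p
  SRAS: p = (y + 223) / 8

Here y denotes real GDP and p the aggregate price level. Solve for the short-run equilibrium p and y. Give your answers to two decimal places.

Rearrange SRAS to y = 8p − 223.
Set AD = SRAS: 2721 − 6p = 8p − 223, so 2944 = 14p and p = 210.29.
Substituting into AD, y = 2721 − 6p = 1459.29.

p = 210.29, y = 1459.29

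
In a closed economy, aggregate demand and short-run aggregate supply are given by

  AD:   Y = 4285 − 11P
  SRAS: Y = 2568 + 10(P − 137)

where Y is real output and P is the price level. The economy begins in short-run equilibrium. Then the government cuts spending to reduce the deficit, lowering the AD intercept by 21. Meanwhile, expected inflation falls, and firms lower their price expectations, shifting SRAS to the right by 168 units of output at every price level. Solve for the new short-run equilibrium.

P = 138, Y = 2746

After both shocks: AD is Y = 4264 − 11P and SRAS is Y = 1366 + 10P.
Setting them equal: 2898 = 21P, so P = 138.
Y = 4264 − 11·138 = 2746.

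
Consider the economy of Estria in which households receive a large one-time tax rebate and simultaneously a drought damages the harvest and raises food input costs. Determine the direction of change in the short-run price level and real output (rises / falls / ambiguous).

Price level: rises; output: ambiguous

The first event is a positive demand shock: AD shifts right, which by itself pushes P up and Y up.
The second is an adverse supply shock: SRAS shifts left, which by itself pushes P up and Y down.
Both shocks push P up, so P rises. The two shocks push Y in opposite directions, so the effect on Y is ambiguous.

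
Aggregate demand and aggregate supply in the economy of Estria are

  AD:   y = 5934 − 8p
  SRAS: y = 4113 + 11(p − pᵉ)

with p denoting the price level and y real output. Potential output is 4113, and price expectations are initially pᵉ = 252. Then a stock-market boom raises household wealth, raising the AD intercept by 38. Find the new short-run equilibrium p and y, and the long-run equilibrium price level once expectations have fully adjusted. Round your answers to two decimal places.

AD shifts right: new AD is y = 5972 − 8p. With pᵉ = 252, SRAS is y = 1341 + 11p.
Short run: 5972 − 8p = 1341 + 11p gives 4631 = 19p, so p = 243.74 and y = 5972 − 8p = 4022.11.
y = 4022.11 is below potential 4113; expectations adjust and SRAS shifts right until y = 4113.
Long run: on the new AD curve, 4113 = 5972 − 8p gives p = 232.38.

Short run: p = 243.74, y = 4022.11. Long run: p = 232.38.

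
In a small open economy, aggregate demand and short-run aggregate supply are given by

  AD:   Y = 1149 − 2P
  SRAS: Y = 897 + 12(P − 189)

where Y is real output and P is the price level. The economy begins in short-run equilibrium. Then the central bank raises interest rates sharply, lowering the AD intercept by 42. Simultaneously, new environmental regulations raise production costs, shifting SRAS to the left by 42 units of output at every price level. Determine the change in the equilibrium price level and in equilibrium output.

After both shocks: AD is Y = 1107 − 2P and SRAS is Y = 12P − 1413.
Setting them equal: 2520 = 14P, so P = 180.
Y = 1107 − 2·180 = 747.
Initially P = 180, Y = 789, so ΔP = +0 and ΔY = -42.

ΔP = +0, ΔY = -42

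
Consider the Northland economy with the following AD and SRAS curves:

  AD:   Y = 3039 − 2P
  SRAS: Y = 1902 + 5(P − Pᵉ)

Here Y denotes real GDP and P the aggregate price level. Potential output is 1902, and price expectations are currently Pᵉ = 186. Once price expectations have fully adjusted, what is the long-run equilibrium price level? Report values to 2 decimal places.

Long-run P = 568.50

Short run: with Pᵉ = 186, SRAS is Y = 972 + 5P. Setting AD = SRAS gives 2067 = 7P, so P = 295.29 and Y = 3039 − 2P = 2448.43.
Output 2448.43 is above potential 1902, so over time expected prices rise and SRAS shifts left until Y returns to 1902.
Long run: Y = 1902 on the AD curve gives 1902 = 3039 − 2P, so P = 568.50.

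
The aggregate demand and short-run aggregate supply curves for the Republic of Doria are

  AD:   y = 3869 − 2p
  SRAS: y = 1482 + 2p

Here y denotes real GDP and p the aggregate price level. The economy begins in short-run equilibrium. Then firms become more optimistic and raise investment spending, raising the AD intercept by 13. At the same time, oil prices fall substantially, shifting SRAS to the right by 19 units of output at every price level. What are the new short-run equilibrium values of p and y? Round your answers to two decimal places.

After both shocks: AD is y = 3882 − 2p and SRAS is y = 1501 + 2p.
Setting them equal: 2381 = 4p, so p = 595.25.
Substituting into AD, y = 2691.50.

p = 595.25, y = 2691.50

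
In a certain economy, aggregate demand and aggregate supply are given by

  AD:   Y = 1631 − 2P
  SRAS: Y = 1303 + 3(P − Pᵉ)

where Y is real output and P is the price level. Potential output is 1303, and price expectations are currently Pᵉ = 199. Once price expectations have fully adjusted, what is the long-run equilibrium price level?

Short run: with Pᵉ = 199, SRAS is Y = 706 + 3P. Setting AD = SRAS gives 925 = 5P, so P = 185 and Y = 1631 − 2·185 = 1261.
Output 1261 is below potential 1303, so over time expected prices fall and SRAS shifts right until Y returns to 1303.
Long run: Y = 1303 on the AD curve gives 1303 = 1631 − 2P, so P = 164.

Long-run P = 164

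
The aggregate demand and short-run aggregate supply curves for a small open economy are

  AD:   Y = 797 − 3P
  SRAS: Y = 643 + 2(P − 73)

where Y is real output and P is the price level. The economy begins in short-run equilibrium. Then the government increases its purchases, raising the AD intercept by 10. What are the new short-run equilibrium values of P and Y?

P = 62, Y = 621

This is a positive demand shock: AD shifts right.
New AD: Y = 807 − 3P.
SRAS can be written Y = 497 + 2P.
Set AD = SRAS: 807 − 3P = 497 + 2P, so 310 = 5P and P = 62.
Y = 807 − 3·62 = 621.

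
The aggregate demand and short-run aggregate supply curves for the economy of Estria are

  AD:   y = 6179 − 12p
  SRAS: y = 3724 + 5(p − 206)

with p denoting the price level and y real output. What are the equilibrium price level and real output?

p = 205, y = 3719

Write SRAS as y = 3724 + 5p − 1030 = 2694 + 5p.
Set AD = SRAS: 6179 − 12p = 2694 + 5p, so 3485 = 17p and p = 205.
Then y = 6179 − 12·205 = 3719.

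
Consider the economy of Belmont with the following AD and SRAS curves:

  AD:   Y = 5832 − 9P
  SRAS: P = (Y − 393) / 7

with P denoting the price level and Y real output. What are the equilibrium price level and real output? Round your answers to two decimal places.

P = 339.94, Y = 2772.56

Rearrange SRAS to Y = 393 + 7P.
Set AD = SRAS: 5832 − 9P = 393 + 7P, so 5439 = 16P and P = 339.94.
Substituting into AD, Y = 5832 − 9P = 2772.56.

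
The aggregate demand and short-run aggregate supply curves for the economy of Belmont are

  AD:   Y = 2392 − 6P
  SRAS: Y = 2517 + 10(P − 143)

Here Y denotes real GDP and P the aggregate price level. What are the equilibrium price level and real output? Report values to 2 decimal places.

Write SRAS as Y = 2517 + 10P − 1430 = 1087 + 10P.
Set AD = SRAS: 2392 − 6P = 1087 + 10P, so 1305 = 16P and P = 81.56.
Substituting into AD, Y = 2392 − 6P = 1902.63.

P = 81.56, Y = 1902.63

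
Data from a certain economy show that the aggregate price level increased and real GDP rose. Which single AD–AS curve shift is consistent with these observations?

P rose and Y rose. An AD shift moves P and Y in the same direction; an SRAS shift moves them in opposite directions.
Here P and Y moved in the same direction, so the AD curve shifted.
Since Y rose, AD shifted right.

AD shifted right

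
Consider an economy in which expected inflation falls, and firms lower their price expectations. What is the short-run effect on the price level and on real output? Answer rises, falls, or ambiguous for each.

Price level: falls; output: rises

This is a favourable supply shock: SRAS shifts right.
Moving along the downward-sloping AD curve, P falls and Y rises.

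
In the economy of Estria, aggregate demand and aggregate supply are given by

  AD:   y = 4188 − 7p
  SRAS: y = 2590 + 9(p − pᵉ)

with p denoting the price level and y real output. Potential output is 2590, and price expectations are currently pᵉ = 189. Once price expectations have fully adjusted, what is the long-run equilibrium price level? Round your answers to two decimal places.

Short run: with pᵉ = 189, SRAS is y = 889 + 9p. Setting AD = SRAS gives 3299 = 16p, so p = 206.19 and y = 4188 − 7p = 2744.69.
Output 2744.69 is above potential 2590, so over time expected prices rise and SRAS shifts left until y returns to 2590.
Long run: y = 2590 on the AD curve gives 2590 = 4188 − 7p, so p = 228.29.

Long-run p = 228.29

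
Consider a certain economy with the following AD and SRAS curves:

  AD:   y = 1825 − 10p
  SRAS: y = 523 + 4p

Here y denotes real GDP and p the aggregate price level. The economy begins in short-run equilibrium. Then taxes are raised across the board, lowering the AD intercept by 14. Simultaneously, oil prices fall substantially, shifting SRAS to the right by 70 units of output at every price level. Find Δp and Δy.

After both shocks: AD is y = 1811 − 10p and SRAS is y = 593 + 4p.
Setting them equal: 1218 = 14p, so p = 87.
y = 1811 − 10·87 = 941.
Initially p = 93, y = 895, so Δp = -6 and Δy = +46.

Δp = -6, Δy = +46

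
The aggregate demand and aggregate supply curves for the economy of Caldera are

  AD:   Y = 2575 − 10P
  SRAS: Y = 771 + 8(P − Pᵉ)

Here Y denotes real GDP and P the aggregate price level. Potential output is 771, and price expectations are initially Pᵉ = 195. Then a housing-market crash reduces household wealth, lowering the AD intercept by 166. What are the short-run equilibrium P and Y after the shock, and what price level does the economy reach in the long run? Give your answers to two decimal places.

AD shifts left: new AD is Y = 2409 − 10P. With Pᵉ = 195, SRAS is Y = 8P − 789.
Short run: 2409 − 10P = 8P − 789 gives 3198 = 18P, so P = 177.67 and Y = 2409 − 10P = 632.33.
Y = 632.33 is below potential 771; expectations adjust and SRAS shifts right until Y = 771.
Long run: on the new AD curve, 771 = 2409 − 10P gives P = 163.80.

Short run: P = 177.67, Y = 632.33. Long run: P = 163.80.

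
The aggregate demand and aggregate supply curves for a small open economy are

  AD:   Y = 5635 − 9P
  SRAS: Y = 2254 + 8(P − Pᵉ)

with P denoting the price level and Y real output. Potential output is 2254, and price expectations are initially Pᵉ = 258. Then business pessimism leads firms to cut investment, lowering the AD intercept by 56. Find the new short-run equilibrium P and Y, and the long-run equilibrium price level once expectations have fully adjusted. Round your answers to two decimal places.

AD shifts left: new AD is Y = 5579 − 9P. With Pᵉ = 258, SRAS is Y = 190 + 8P.
Short run: 5579 − 9P = 190 + 8P gives 5389 = 17P, so P = 317.00 and Y = 5579 − 9P = 2726.00.
Y = 2726.00 is above potential 2254; expectations adjust and SRAS shifts left until Y = 2254.
Long run: on the new AD curve, 2254 = 5579 − 9P gives P = 369.44.

Short run: P = 317.00, Y = 2726.00. Long run: P = 369.44.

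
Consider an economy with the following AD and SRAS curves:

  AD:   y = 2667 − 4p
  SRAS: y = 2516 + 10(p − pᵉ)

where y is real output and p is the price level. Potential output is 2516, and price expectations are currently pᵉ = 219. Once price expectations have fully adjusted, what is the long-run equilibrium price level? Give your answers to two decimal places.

Long-run p = 37.75

Short run: with pᵉ = 219, SRAS is y = 326 + 10p. Setting AD = SRAS gives 2341 = 14p, so p = 167.21 and y = 2667 − 4p = 1998.14.
Output 1998.14 is below potential 2516, so over time expected prices fall and SRAS shifts right until y returns to 2516.
Long run: y = 2516 on the AD curve gives 2516 = 2667 − 4p, so p = 37.75.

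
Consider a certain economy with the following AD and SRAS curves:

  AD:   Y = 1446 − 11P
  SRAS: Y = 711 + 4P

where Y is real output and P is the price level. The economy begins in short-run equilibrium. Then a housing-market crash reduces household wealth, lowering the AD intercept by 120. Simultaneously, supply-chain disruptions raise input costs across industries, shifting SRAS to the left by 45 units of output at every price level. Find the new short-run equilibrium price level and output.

After both shocks: AD is Y = 1326 − 11P and SRAS is Y = 666 + 4P.
Setting them equal: 660 = 15P, so P = 44.
Y = 1326 − 11·44 = 842.

P = 44, Y = 842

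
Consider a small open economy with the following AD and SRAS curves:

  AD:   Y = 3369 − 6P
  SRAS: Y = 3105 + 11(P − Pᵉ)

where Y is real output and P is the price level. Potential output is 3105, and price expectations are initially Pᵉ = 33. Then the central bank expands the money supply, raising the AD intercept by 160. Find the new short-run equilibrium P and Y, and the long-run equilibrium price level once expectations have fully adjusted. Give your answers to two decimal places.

AD shifts right: new AD is Y = 3529 − 6P. With Pᵉ = 33, SRAS is Y = 2742 + 11P.
Short run: 3529 − 6P = 2742 + 11P gives 787 = 17P, so P = 46.29 and Y = 3529 − 6P = 3251.24.
Y = 3251.24 is above potential 3105; expectations adjust and SRAS shifts left until Y = 3105.
Long run: on the new AD curve, 3105 = 3529 − 6P gives P = 70.67.

Short run: P = 46.29, Y = 3251.24. Long run: P = 70.67.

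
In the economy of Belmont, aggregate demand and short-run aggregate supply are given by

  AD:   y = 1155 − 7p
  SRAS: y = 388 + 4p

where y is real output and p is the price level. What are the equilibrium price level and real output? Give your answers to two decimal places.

Set AD = SRAS: 1155 − 7p = 388 + 4p, so 767 = 11p and p = 69.73.
Substituting into AD, y = 1155 − 7p = 666.91.

p = 69.73, y = 666.91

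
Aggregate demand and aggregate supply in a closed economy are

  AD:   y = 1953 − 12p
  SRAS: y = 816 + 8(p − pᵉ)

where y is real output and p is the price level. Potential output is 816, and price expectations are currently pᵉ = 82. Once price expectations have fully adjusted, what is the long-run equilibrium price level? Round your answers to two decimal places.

Long-run p = 94.75

Short run: with pᵉ = 82, SRAS is y = 160 + 8p. Setting AD = SRAS gives 1793 = 20p, so p = 89.65 and y = 1953 − 12p = 877.20.
Output 877.20 is above potential 816, so over time expected prices rise and SRAS shifts left until y returns to 816.
Long run: y = 816 on the AD curve gives 816 = 1953 − 12p, so p = 94.75.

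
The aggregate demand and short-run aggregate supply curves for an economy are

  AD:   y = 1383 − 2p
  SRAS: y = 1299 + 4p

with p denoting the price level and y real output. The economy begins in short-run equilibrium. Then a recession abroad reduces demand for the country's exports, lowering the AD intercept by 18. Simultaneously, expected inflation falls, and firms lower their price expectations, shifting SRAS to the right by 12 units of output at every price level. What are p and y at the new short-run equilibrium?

p = 9, y = 1347

After both shocks: AD is y = 1365 − 2p and SRAS is y = 1311 + 4p.
Setting them equal: 54 = 6p, so p = 9.
y = 1365 − 2·9 = 1347.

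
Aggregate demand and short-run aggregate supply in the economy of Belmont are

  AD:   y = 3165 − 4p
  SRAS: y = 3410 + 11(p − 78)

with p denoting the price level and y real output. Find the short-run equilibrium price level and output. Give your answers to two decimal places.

p = 40.87, y = 3001.53

Write SRAS as y = 3410 + 11p − 858 = 2552 + 11p.
Set AD = SRAS: 3165 − 4p = 2552 + 11p, so 613 = 15p and p = 40.87.
Substituting into AD, y = 3165 − 4p = 3001.53.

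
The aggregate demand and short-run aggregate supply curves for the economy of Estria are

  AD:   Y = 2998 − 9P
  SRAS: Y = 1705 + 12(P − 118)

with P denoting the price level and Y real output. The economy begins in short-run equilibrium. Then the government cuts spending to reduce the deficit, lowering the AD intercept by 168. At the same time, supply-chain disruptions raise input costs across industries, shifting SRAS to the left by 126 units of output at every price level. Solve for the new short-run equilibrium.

P = 127, Y = 1687

After both shocks: AD is Y = 2830 − 9P and SRAS is Y = 163 + 12P.
Setting them equal: 2667 = 21P, so P = 127.
Y = 2830 − 9·127 = 1687.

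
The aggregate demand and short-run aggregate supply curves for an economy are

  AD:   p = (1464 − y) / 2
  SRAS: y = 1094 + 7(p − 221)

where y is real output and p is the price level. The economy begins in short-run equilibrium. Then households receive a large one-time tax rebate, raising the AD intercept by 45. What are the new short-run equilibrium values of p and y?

This is a positive demand shock: AD shifts right.
New AD: y = 1509 − 2p.
SRAS can be written y = 7p − 453.
Set AD = SRAS: 1509 − 2p = 7p − 453, so 1962 = 9p and p = 218.
y = 1509 − 2·218 = 1073.

p = 218, y = 1073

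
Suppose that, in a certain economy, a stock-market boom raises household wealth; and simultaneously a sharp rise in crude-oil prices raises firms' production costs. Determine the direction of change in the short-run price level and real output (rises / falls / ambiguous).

The first event is a positive demand shock: AD shifts right, which by itself pushes P up and Y up.
The second is an adverse supply shock: SRAS shifts left, which by itself pushes P up and Y down.
Both shocks push P up, so P rises. The two shocks push Y in opposite directions, so the effect on Y is ambiguous.

Price level: rises; output: ambiguous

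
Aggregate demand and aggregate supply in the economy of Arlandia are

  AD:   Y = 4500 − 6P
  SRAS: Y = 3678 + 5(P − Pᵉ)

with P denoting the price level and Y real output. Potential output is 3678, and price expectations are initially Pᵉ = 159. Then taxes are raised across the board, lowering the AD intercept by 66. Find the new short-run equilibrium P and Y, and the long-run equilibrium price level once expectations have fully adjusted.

AD shifts left: new AD is Y = 4434 − 6P. With Pᵉ = 159, SRAS is Y = 2883 + 5P.
Short run: 4434 − 6P = 2883 + 5P gives 1551 = 11P, so P = 141 and Y = 4434 − 6·141 = 3588.
Y = 3588 is below potential 3678; expectations adjust and SRAS shifts right until Y = 3678.
Long run: on the new AD curve, 3678 = 4434 − 6P gives P = 126.

Short run: P = 141, Y = 3588. Long run: P = 126.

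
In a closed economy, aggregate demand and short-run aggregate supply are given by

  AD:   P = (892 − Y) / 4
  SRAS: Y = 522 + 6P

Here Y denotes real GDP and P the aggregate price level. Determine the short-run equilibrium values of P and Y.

Rearrange AD to Y = 892 − 4P.
Set AD = SRAS: 892 − 4P = 522 + 6P, so 370 = 10P and P = 37.
Then Y = 892 − 4·37 = 744.

P = 37, Y = 744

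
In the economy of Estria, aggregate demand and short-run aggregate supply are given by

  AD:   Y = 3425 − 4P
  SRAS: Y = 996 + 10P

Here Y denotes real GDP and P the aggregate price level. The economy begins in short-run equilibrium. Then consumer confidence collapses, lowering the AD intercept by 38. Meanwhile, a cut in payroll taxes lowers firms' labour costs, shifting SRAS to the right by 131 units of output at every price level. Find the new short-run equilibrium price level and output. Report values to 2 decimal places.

After both shocks: AD is Y = 3387 − 4P and SRAS is Y = 1127 + 10P.
Setting them equal: 2260 = 14P, so P = 161.43.
Substituting into AD, Y = 2741.29.

P = 161.43, Y = 2741.29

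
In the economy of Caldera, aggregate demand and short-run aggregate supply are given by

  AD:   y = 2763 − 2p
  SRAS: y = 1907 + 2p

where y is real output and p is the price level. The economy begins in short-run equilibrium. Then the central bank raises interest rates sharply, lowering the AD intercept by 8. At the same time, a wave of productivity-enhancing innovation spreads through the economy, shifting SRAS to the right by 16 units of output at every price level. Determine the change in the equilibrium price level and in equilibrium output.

Δp = -6, Δy = +4

After both shocks: AD is y = 2755 − 2p and SRAS is y = 1923 + 2p.
Setting them equal: 832 = 4p, so p = 208.
y = 2755 − 2·208 = 2339.
Initially p = 214, y = 2335, so Δp = -6 and Δy = +4.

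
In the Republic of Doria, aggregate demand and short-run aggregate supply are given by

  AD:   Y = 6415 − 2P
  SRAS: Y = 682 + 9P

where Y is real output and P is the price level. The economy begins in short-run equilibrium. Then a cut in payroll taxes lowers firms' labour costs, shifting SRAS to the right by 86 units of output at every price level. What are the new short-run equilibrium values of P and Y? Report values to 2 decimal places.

P = 513.36, Y = 5388.27

This is a positive supply shock: SRAS shifts right.
New SRAS: Y = 768 + 9P.
Set AD = SRAS: 6415 − 2P = 768 + 9P, so 5647 = 11P and P = 513.36.
Substituting into AD, Y = 5388.27.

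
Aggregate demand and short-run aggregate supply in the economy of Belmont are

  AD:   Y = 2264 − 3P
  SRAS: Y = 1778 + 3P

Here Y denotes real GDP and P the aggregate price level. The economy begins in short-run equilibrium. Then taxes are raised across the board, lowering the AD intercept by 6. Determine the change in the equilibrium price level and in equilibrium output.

ΔP = -1, ΔY = -3

This is a negative demand shock: AD shifts left.
New AD: Y = 2258 − 3P.
Set AD = SRAS: 2258 − 3P = 1778 + 3P, so 480 = 6P and P = 80.
Y = 2258 − 3·80 = 2018.
Initially P = 81, Y = 2021, so ΔP = -1 and ΔY = -3.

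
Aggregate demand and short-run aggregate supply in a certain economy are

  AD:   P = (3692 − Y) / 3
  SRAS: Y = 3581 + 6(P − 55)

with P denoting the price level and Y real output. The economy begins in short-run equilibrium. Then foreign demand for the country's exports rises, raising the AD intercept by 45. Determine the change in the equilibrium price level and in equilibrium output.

This is a positive demand shock: AD shifts right.
New AD: Y = 3737 − 3P.
SRAS can be written Y = 3251 + 6P.
Set AD = SRAS: 3737 − 3P = 3251 + 6P, so 486 = 9P and P = 54.
Y = 3737 − 3·54 = 3575.
Initially P = 49, Y = 3545, so ΔP = +5 and ΔY = +30.

ΔP = +5, ΔY = +30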